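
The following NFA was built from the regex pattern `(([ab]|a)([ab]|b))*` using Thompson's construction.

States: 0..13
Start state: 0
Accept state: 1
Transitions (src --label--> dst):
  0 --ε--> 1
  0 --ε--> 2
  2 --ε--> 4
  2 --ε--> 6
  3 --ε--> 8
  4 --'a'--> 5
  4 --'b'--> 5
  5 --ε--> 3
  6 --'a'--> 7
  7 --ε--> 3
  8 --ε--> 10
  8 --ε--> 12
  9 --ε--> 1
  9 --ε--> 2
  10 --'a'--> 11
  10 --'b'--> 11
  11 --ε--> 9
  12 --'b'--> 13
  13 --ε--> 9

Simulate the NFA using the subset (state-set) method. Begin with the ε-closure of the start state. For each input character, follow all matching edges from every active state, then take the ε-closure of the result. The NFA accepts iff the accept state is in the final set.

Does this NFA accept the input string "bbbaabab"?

initial (ε-close {0}): {0,1,2,4,6}
'b' @ 1: {3,5,8,10,12}
'b' @ 2: {1,2,4,6,9,11,13}  [accepting]
'b' @ 3: {3,5,8,10,12}
'a' @ 4: {1,2,4,6,9,11}  [accepting]
'a' @ 5: {3,5,7,8,10,12}
'b' @ 6: {1,2,4,6,9,11,13}  [accepting]
'a' @ 7: {3,5,7,8,10,12}
'b' @ 8: {1,2,4,6,9,11,13}  [accepting]
final: {1,2,4,6,9,11,13}; accept 1 in set

Answer: ACCEPT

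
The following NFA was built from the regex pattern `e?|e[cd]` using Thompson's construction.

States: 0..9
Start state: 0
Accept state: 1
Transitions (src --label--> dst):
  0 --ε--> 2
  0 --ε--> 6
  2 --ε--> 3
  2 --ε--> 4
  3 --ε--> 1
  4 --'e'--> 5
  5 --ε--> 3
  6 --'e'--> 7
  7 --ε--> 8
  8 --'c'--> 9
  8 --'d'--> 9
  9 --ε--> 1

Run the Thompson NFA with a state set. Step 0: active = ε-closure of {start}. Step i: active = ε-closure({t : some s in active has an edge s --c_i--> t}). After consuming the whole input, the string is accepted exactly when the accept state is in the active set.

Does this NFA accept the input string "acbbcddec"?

Answer: REJECT

Trace:
S₀ = ε-closure({0}) = {0,1,2,3,4,6}
'a' @ 1: {}  — state set empty
rest 'cbbcddec' ignored (set empty)
final: {}; accept 1 not in set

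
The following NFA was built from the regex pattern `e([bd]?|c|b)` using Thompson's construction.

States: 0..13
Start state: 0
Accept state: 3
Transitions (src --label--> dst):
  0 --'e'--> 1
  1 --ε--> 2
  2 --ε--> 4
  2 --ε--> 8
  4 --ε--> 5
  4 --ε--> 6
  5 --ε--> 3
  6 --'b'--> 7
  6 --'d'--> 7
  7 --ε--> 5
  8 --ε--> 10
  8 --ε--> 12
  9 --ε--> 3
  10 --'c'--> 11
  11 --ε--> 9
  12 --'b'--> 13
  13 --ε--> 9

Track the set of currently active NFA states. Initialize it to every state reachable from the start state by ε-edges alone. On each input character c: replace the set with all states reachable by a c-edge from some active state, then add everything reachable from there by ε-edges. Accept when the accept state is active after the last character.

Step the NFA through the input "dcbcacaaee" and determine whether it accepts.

start: ε-closure({0}) = {0}
'd' @ 1: {}  — no active states
rest 'cbcacaaee' ignored (set empty)
after full input: {}  (accept=3 not in)

Answer: REJECT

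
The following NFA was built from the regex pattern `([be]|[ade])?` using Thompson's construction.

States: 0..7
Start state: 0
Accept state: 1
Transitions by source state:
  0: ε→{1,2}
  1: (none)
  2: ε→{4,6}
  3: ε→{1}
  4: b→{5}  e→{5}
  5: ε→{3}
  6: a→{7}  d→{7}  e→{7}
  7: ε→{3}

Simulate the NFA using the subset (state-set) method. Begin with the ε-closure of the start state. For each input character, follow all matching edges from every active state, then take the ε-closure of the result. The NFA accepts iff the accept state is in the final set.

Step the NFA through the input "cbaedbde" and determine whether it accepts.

Answer: REJECT

Derivation:
start: ε-closure({0}) = {0,1,2,4,6}
'c' @ 1: {}  — dead — no transitions
rest 'baedbde' ignored (set empty)
final: {}; accept 1 not in set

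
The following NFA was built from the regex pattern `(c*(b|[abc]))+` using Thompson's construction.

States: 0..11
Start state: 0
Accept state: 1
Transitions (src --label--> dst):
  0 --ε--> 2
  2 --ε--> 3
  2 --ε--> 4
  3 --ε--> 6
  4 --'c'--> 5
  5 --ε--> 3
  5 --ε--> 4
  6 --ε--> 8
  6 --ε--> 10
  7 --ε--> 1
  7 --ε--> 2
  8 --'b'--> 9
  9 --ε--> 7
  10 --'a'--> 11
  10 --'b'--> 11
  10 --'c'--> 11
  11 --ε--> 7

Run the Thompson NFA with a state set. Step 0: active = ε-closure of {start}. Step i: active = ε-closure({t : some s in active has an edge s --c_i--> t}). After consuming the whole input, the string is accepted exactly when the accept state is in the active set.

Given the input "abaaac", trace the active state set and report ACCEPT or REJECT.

Answer: ACCEPT

Trace:
start: ε-closure({0}) = {0,2,3,4,6,8,10}
'a' @ 1: {1,2,3,4,6,7,8,10,11}  [accepting]
'b' @ 2: {1,2,3,4,6,7,8,9,10,11}  [accepting]
'a' @ 3: {1,2,3,4,6,7,8,10,11}  [accepting]
'a' @ 4: {1,2,3,4,6,7,8,10,11}  [accepting]
'a' @ 5: {1,2,3,4,6,7,8,10,11}  [accepting]
'c' @ 6: {1,2,3,4,5,6,7,8,10,11}  [accepting]
final: {1,2,3,4,5,6,7,8,10,11}; accept 1 in set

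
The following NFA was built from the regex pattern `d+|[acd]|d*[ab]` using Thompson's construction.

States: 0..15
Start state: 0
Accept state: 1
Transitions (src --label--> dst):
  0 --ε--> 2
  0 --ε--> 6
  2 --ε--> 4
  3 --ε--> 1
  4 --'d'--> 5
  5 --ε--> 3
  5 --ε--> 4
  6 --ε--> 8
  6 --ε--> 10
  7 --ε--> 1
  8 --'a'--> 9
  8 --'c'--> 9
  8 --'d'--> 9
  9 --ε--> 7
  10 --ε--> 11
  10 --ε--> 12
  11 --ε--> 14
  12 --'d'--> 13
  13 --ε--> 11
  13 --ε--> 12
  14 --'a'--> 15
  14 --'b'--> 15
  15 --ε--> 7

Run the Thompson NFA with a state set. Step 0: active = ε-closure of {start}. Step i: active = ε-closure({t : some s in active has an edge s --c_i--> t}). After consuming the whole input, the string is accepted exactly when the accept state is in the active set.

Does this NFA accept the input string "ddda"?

Answer: ACCEPT

Derivation:
start: ε-closure({0}) = {0,2,4,6,8,10,11,12,14}
'd' @ 1: {1,3,4,5,7,9,11,12,13,14}  ✓accept
'd' @ 2: {1,3,4,5,11,12,13,14}  ✓accept
'd' @ 3: {1,3,4,5,11,12,13,14}  ✓accept
'a' @ 4: {1,7,15}  ✓accept
final: {1,7,15}; accept 1 in set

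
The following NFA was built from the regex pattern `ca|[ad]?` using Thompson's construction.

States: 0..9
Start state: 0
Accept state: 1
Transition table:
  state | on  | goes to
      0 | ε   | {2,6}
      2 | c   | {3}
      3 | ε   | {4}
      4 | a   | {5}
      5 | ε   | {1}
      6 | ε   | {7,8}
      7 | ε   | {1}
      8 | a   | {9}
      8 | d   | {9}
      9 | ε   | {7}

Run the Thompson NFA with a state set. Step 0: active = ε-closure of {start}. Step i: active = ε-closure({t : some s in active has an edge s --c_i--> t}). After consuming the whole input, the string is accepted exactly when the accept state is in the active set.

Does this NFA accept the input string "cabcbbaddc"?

Answer: REJECT

Derivation:
start: ε-closure({0}) = {0,1,2,6,7,8}
'c' @ 1: {3,4}
'a' @ 2: {1,5}  [accepting]
'b' @ 3: {}  — state set empty
rest 'cbbaddc' ignored (set empty)
final: {}; accept 1 not in set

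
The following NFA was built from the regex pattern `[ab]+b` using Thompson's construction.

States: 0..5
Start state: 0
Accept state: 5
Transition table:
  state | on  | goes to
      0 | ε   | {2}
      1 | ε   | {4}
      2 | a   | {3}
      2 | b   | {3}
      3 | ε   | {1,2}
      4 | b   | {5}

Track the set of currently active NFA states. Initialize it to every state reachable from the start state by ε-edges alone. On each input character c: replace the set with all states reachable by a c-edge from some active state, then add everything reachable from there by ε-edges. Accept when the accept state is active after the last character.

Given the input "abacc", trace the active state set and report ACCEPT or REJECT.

Answer: REJECT

Steps:
S₀ = ε-closure({0}) = {0,2}
'a' @ 1: {1,2,3,4}
'b' @ 2: {1,2,3,4,5}  [accepting]
'a' @ 3: {1,2,3,4}
'c' @ 4: {}  — state set empty
rest 'c' ignored (set empty)
end set {} — state 5 not in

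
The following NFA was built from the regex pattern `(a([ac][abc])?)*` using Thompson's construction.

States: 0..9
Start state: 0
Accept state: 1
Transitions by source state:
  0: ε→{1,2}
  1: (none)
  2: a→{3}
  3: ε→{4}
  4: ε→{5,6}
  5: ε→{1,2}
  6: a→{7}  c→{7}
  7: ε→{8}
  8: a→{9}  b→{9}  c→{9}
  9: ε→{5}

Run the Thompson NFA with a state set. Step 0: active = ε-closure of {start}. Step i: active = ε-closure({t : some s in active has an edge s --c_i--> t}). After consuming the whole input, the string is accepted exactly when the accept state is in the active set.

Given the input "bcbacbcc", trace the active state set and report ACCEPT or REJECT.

Answer: REJECT

Steps:
start: ε-closure({0}) = {0,1,2}
'b' @ 1: {}  — no active states
rest 'cbacbcc' ignored (set empty)
after full input: {}  (accept=1 not in)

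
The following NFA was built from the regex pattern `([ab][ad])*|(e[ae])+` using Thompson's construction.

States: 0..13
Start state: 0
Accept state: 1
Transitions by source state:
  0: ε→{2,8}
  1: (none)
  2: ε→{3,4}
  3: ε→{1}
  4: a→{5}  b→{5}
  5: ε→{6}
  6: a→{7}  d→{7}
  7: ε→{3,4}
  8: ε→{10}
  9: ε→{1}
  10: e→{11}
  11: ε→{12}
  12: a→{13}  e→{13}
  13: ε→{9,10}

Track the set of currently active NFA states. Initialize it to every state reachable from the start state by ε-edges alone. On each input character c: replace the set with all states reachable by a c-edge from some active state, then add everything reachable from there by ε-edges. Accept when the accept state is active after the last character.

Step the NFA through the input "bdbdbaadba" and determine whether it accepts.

S₀ = ε-closure({0}) = {0,1,2,3,4,8,10}
'b' @ 1: {5,6}
'd' @ 2: {1,3,4,7}  [accepting]
'b' @ 3: {5,6}
'd' @ 4: {1,3,4,7}  [accepting]
'b' @ 5: {5,6}
'a' @ 6: {1,3,4,7}  [accepting]
'a' @ 7: {5,6}
'd' @ 8: {1,3,4,7}  [accepting]
'b' @ 9: {5,6}
'a' @ 10: {1,3,4,7}  [accepting]
after full input: {1,3,4,7}  (accept=1 in)

Answer: ACCEPT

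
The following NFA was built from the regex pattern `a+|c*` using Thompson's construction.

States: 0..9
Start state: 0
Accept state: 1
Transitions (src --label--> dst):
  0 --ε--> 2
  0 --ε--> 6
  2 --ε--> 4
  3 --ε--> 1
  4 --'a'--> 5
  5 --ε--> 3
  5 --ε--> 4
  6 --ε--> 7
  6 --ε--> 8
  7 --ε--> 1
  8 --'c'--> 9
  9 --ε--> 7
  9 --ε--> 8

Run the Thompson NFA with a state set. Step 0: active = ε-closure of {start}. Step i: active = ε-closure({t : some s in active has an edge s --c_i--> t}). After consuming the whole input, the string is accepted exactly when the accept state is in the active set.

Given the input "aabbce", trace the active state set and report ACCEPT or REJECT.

Answer: REJECT

Steps:
start: ε-closure({0}) = {0,1,2,4,6,7,8}
'a' @ 1: {1,3,4,5}  [accepting]
'a' @ 2: {1,3,4,5}  [accepting]
'b' @ 3: {}  — no active states
rest 'bce' ignored (set empty)
after full input: {}  (accept=1 not in)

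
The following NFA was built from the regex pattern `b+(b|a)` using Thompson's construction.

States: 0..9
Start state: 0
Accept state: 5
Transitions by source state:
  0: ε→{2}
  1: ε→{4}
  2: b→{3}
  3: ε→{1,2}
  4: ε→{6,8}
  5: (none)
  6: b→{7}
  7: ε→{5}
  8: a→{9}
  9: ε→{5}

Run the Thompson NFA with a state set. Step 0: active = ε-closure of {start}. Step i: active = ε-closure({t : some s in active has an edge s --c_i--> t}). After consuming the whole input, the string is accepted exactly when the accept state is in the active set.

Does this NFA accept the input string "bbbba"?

Answer: ACCEPT

Trace:
initial (ε-close {0}): {0,2}
'b' @ 1: {1,2,3,4,6,8}
'b' @ 2: {1,2,3,4,5,6,7,8}  [accepting]
'b' @ 3: {1,2,3,4,5,6,7,8}  [accepting]
'b' @ 4: {1,2,3,4,5,6,7,8}  [accepting]
'a' @ 5: {5,9}  [accepting]
after full input: {5,9}  (accept=5 in)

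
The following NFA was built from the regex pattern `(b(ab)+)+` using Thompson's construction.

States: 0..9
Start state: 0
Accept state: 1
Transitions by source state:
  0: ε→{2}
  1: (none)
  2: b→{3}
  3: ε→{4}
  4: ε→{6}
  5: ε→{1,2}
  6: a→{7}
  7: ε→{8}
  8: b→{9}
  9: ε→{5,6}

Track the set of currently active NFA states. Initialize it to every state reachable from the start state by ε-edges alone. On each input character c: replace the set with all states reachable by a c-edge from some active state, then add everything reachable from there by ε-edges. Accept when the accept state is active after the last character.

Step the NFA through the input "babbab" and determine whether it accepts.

start: ε-closure({0}) = {0,2}
'b' @ 1: {3,4,6}
'a' @ 2: {7,8}
'b' @ 3: {1,2,5,6,9}  ✓accept
'b' @ 4: {3,4,6}
'a' @ 5: {7,8}
'b' @ 6: {1,2,5,6,9}  ✓accept
final: {1,2,5,6,9}; accept 1 in set

Answer: ACCEPT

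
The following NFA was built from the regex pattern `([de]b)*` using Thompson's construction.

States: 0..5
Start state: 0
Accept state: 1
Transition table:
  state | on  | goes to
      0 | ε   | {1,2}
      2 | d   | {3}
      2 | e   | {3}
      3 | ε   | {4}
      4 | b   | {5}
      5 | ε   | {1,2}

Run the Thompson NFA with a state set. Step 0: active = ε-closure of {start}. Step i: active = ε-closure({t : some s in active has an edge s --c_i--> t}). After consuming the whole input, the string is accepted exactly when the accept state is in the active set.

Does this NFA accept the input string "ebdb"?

Answer: ACCEPT

Steps:
start: ε-closure({0}) = {0,1,2}
'e' @ 1: {3,4}
'b' @ 2: {1,2,5}  [accepting]
'd' @ 3: {3,4}
'b' @ 4: {1,2,5}  [accepting]
final: {1,2,5}; accept 1 in set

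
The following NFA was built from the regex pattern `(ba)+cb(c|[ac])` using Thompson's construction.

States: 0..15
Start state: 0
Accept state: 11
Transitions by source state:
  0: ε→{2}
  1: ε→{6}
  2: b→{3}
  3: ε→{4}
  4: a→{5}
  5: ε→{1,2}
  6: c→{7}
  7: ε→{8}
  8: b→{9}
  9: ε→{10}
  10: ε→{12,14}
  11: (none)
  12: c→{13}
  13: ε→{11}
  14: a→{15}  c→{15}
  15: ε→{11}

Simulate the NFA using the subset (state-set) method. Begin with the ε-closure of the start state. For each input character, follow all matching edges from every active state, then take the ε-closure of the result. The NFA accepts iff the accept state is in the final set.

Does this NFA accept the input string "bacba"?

Answer: ACCEPT

Steps:
start: ε-closure({0}) = {0,2}
'b' @ 1: {3,4}
'a' @ 2: {1,2,5,6}
'c' @ 3: {7,8}
'b' @ 4: {9,10,12,14}
'a' @ 5: {11,15}  ✓accept
final: {11,15}; accept 11 in set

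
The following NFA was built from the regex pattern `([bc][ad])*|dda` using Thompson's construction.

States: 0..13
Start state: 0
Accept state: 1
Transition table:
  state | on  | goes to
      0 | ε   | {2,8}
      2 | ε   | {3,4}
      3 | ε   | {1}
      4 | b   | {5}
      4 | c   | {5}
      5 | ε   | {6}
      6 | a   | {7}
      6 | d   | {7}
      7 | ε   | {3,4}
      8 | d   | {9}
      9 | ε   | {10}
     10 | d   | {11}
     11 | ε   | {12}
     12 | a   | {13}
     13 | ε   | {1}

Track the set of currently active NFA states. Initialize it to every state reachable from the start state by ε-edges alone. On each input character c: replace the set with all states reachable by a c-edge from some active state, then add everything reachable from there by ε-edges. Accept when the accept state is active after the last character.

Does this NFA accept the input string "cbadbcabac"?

S₀ = ε-closure({0}) = {0,1,2,3,4,8}
'c' @ 1: {5,6}
'b' @ 2: {}  — state set empty
rest 'adbcabac' ignored (set empty)
end set {} — state 1 not in

Answer: REJECT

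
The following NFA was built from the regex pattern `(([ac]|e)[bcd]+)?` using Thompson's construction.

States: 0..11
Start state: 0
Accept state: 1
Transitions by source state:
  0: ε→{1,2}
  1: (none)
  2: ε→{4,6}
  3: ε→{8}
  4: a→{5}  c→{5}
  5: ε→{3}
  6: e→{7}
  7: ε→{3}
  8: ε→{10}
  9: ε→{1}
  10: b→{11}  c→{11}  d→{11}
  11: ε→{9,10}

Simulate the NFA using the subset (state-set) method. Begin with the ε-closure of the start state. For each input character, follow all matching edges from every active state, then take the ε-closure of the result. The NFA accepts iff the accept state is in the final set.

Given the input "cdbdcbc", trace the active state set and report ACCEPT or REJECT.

Answer: ACCEPT

Steps:
S₀ = ε-closure({0}) = {0,1,2,4,6}
'c' @ 1: {3,5,8,10}
'd' @ 2: {1,9,10,11}  (accept∈set)
'b' @ 3: {1,9,10,11}  (accept∈set)
'd' @ 4: {1,9,10,11}  (accept∈set)
'c' @ 5: {1,9,10,11}  (accept∈set)
'b' @ 6: {1,9,10,11}  (accept∈set)
'c' @ 7: {1,9,10,11}  (accept∈set)
end set {1,9,10,11} — state 1 in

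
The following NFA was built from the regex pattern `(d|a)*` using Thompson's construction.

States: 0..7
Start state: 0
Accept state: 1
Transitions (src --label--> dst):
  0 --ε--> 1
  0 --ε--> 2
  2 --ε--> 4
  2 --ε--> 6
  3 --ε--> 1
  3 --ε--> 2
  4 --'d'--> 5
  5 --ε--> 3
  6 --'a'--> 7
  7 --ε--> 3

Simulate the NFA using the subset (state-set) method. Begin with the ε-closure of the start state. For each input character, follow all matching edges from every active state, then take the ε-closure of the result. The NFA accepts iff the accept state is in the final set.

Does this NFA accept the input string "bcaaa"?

start: ε-closure({0}) = {0,1,2,4,6}
'b' @ 1: {}  — state set empty
rest 'caaa' ignored (set empty)
end set {} — state 1 not in

Answer: REJECT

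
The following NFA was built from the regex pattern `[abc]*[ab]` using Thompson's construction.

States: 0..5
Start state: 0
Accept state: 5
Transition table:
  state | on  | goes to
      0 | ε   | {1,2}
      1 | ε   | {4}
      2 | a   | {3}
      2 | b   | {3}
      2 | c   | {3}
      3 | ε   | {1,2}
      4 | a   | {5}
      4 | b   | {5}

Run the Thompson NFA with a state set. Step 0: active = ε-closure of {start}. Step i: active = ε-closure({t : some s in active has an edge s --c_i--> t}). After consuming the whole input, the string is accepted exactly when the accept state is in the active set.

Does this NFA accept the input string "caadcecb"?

initial (ε-close {0}): {0,1,2,4}
'c' @ 1: {1,2,3,4}
'a' @ 2: {1,2,3,4,5}  ✓accept
'a' @ 3: {1,2,3,4,5}  ✓accept
'd' @ 4: {}  — dead — no transitions
rest 'cecb' ignored (set empty)
final: {}; accept 5 not in set

Answer: REJECT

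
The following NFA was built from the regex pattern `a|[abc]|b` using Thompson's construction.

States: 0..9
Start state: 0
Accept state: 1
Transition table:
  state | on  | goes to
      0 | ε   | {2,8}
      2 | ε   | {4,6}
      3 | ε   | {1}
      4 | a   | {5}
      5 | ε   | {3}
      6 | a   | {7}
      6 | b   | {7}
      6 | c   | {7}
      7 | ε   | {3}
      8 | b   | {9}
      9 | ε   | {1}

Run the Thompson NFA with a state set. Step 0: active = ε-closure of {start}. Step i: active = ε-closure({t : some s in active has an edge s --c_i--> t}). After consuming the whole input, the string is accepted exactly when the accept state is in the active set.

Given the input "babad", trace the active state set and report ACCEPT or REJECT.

Answer: REJECT

Derivation:
initial (ε-close {0}): {0,2,4,6,8}
'b' @ 1: {1,3,7,9}  (accept∈set)
'a' @ 2: {}  — no active states
rest 'bad' ignored (set empty)
final: {}; accept 1 not in set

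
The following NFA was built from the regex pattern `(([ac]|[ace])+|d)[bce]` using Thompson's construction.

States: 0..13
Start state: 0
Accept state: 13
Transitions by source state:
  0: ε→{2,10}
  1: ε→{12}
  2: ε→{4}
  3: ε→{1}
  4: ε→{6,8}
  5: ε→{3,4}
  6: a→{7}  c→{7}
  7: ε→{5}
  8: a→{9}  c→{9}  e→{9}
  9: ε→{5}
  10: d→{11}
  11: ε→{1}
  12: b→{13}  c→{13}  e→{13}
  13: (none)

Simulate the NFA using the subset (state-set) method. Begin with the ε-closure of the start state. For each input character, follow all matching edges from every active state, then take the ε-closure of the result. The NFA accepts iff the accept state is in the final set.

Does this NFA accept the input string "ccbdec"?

Answer: REJECT

Derivation:
S₀ = ε-closure({0}) = {0,2,4,6,8,10}
'c' @ 1: {1,3,4,5,6,7,8,9,12}
'c' @ 2: {1,3,4,5,6,7,8,9,12,13}  ✓accept
'b' @ 3: {13}  ✓accept
'd' @ 4: {}  — dead — no transitions
rest 'ec' ignored (set empty)
final: {}; accept 13 not in set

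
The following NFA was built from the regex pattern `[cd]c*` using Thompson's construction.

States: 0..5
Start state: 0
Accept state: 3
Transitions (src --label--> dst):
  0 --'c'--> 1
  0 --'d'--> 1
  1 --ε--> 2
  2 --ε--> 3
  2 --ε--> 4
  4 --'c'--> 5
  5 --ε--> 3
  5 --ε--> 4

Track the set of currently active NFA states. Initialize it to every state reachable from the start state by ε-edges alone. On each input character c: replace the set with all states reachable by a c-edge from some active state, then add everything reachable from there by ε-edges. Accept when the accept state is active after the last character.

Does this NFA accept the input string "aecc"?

Answer: REJECT

Trace:
initial (ε-close {0}): {0}
'a' @ 1: {}  — dead — no transitions
rest 'ecc' ignored (set empty)
after full input: {}  (accept=3 not in)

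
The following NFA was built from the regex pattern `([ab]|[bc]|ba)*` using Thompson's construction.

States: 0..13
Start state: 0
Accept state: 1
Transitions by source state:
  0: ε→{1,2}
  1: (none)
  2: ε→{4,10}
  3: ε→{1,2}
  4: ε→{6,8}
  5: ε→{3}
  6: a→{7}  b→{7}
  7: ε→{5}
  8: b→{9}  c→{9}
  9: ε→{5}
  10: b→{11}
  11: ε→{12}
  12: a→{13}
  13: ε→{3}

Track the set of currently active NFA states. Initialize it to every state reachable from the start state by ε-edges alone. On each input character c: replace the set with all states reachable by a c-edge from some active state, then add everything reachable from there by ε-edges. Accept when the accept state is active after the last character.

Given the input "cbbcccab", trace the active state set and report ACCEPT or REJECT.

Answer: ACCEPT

Steps:
S₀ = ε-closure({0}) = {0,1,2,4,6,8,10}
'c' @ 1: {1,2,3,4,5,6,8,9,10}  ✓accept
'b' @ 2: {1,2,3,4,5,6,7,8,9,10,11,12}  ✓accept
'b' @ 3: {1,2,3,4,5,6,7,8,9,10,11,12}  ✓accept
'c' @ 4: {1,2,3,4,5,6,8,9,10}  ✓accept
'c' @ 5: {1,2,3,4,5,6,8,9,10}  ✓accept
'c' @ 6: {1,2,3,4,5,6,8,9,10}  ✓accept
'a' @ 7: {1,2,3,4,5,6,7,8,10}  ✓accept
'b' @ 8: {1,2,3,4,5,6,7,8,9,10,11,12}  ✓accept
final: {1,2,3,4,5,6,7,8,9,10,11,12}; accept 1 in set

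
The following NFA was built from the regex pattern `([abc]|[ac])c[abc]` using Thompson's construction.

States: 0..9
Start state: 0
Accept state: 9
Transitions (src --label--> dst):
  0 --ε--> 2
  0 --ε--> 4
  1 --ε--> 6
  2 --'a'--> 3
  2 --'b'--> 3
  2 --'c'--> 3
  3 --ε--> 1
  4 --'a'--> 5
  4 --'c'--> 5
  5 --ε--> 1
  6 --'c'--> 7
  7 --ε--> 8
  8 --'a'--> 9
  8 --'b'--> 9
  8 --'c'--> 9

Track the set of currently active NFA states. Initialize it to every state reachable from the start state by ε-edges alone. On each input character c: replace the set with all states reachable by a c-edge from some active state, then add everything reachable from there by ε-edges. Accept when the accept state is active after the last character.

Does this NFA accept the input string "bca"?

S₀ = ε-closure({0}) = {0,2,4}
'b' @ 1: {1,3,6}
'c' @ 2: {7,8}
'a' @ 3: {9}  ✓accept
after full input: {9}  (accept=9 in)

Answer: ACCEPT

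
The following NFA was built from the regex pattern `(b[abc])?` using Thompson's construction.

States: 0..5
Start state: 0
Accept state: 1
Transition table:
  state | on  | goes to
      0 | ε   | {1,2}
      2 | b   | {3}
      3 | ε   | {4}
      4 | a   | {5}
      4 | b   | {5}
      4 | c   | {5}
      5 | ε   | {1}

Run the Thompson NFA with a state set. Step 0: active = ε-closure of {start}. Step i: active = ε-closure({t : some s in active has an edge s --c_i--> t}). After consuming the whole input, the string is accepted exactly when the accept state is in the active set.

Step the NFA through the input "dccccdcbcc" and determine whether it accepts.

initial (ε-close {0}): {0,1,2}
'd' @ 1: {}  — dead — no transitions
rest 'ccccdcbcc' ignored (set empty)
final: {}; accept 1 not in set

Answer: REJECT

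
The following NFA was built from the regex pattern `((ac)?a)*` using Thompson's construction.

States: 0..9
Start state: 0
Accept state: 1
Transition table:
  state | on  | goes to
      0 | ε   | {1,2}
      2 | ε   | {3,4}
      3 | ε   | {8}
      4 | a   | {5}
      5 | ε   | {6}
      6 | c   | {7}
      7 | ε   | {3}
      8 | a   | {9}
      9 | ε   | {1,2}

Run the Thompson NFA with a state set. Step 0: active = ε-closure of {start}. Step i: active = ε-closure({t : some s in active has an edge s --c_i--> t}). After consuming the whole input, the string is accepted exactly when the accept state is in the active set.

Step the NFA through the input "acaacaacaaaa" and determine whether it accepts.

Answer: ACCEPT

Steps:
S₀ = ε-closure({0}) = {0,1,2,3,4,8}
'a' @ 1: {1,2,3,4,5,6,8,9}  ✓accept
'c' @ 2: {3,7,8}
'a' @ 3: {1,2,3,4,8,9}  ✓accept
'a' @ 4: {1,2,3,4,5,6,8,9}  ✓accept
'c' @ 5: {3,7,8}
'a' @ 6: {1,2,3,4,8,9}  ✓accept
'a' @ 7: {1,2,3,4,5,6,8,9}  ✓accept
'c' @ 8: {3,7,8}
'a' @ 9: {1,2,3,4,8,9}  ✓accept
'a' @ 10: {1,2,3,4,5,6,8,9}  ✓accept
'a' @ 11: {1,2,3,4,5,6,8,9}  ✓accept
'a' @ 12: {1,2,3,4,5,6,8,9}  ✓accept
end set {1,2,3,4,5,6,8,9} — state 1 in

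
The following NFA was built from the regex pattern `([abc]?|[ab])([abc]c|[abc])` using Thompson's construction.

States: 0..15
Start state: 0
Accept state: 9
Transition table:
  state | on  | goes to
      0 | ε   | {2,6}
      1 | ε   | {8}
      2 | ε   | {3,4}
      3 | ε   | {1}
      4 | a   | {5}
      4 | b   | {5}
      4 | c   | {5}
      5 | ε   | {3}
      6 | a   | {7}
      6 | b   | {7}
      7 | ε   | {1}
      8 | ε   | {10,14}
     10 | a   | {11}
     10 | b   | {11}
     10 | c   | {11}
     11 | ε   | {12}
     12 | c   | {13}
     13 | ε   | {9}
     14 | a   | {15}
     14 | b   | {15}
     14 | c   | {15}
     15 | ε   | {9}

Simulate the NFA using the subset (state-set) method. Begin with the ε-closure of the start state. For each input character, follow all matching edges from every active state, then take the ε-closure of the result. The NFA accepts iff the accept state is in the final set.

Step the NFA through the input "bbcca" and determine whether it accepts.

initial (ε-close {0}): {0,1,2,3,4,6,8,10,14}
'b' @ 1: {1,3,5,7,8,9,10,11,12,14,15}  [accepting]
'b' @ 2: {9,11,12,15}  [accepting]
'c' @ 3: {9,13}  [accepting]
'c' @ 4: {}  — no active states
rest 'a' ignored (set empty)
end set {} — state 9 not in

Answer: REJECT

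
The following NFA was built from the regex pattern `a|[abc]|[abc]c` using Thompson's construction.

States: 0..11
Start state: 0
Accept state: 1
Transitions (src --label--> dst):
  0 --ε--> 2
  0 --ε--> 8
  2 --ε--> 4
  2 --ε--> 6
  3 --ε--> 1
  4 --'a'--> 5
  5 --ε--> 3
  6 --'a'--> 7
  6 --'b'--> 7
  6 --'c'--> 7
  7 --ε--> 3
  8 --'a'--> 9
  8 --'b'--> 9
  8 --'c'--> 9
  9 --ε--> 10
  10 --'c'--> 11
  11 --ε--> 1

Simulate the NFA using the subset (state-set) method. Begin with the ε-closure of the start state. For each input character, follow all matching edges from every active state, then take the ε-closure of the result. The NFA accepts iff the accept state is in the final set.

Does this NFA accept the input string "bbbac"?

S₀ = ε-closure({0}) = {0,2,4,6,8}
'b' @ 1: {1,3,7,9,10}  (accept∈set)
'b' @ 2: {}  — state set empty
rest 'bac' ignored (set empty)
end set {} — state 1 not in

Answer: REJECT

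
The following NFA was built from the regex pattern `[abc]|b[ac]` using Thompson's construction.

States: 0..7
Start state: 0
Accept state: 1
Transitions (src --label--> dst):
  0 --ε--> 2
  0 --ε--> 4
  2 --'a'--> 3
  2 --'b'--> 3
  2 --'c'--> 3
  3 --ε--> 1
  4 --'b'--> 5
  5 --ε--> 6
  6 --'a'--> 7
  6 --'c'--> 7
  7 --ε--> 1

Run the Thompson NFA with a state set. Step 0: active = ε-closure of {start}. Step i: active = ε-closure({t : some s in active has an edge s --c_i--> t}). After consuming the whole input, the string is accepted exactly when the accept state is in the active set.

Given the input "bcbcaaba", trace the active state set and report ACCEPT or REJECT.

Answer: REJECT

Steps:
S₀ = ε-closure({0}) = {0,2,4}
'b' @ 1: {1,3,5,6}  [accepting]
'c' @ 2: {1,7}  [accepting]
'b' @ 3: {}  — state set empty
rest 'caaba' ignored (set empty)
after full input: {}  (accept=1 not in)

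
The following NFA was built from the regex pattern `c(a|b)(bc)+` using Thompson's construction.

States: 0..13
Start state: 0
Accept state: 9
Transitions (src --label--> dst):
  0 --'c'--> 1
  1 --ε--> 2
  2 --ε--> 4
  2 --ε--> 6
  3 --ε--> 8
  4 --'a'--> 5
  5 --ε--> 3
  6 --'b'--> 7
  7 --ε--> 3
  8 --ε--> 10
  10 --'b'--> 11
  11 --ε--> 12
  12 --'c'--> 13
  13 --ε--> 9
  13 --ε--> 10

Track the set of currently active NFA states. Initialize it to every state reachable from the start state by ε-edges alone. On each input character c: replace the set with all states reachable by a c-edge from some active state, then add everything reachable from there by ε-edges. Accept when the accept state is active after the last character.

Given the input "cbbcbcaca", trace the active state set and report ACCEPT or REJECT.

S₀ = ε-closure({0}) = {0}
'c' @ 1: {1,2,4,6}
'b' @ 2: {3,7,8,10}
'b' @ 3: {11,12}
'c' @ 4: {9,10,13}  [accepting]
'b' @ 5: {11,12}
'c' @ 6: {9,10,13}  [accepting]
'a' @ 7: {}  — state set empty
rest 'ca' ignored (set empty)
after full input: {}  (accept=9 not in)

Answer: REJECT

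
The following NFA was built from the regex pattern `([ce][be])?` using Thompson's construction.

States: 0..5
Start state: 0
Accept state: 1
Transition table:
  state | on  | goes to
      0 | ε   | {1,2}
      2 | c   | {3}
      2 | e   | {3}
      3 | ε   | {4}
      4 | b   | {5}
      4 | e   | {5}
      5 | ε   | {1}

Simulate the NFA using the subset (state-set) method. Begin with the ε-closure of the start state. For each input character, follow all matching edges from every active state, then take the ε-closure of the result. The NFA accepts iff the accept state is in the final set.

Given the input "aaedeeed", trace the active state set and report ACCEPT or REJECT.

S₀ = ε-closure({0}) = {0,1,2}
'a' @ 1: {}  — no active states
rest 'aedeeed' ignored (set empty)
final: {}; accept 1 not in set

Answer: REJECT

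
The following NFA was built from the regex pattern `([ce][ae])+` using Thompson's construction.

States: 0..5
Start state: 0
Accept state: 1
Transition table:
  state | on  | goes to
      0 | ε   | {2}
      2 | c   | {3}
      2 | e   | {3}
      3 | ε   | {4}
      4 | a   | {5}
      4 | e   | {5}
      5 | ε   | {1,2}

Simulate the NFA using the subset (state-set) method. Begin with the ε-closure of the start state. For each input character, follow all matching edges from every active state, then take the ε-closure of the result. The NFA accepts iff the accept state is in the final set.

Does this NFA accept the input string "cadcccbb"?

Answer: REJECT

Trace:
initial (ε-close {0}): {0,2}
'c' @ 1: {3,4}
'a' @ 2: {1,2,5}  [accepting]
'd' @ 3: {}  — state set empty
rest 'cccbb' ignored (set empty)
final: {}; accept 1 not in set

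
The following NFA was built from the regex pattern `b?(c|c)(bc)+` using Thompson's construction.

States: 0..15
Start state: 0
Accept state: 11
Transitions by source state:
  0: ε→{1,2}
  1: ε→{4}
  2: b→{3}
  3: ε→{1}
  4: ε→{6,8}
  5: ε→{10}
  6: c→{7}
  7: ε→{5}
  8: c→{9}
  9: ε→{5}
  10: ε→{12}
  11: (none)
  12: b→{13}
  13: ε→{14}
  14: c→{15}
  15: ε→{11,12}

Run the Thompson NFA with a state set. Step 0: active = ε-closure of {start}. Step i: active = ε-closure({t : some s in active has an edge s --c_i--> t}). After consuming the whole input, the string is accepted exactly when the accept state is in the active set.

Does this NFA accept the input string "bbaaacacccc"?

initial (ε-close {0}): {0,1,2,4,6,8}
'b' @ 1: {1,3,4,6,8}
'b' @ 2: {}  — state set empty
rest 'aaacacccc' ignored (set empty)
after full input: {}  (accept=11 not in)

Answer: REJECT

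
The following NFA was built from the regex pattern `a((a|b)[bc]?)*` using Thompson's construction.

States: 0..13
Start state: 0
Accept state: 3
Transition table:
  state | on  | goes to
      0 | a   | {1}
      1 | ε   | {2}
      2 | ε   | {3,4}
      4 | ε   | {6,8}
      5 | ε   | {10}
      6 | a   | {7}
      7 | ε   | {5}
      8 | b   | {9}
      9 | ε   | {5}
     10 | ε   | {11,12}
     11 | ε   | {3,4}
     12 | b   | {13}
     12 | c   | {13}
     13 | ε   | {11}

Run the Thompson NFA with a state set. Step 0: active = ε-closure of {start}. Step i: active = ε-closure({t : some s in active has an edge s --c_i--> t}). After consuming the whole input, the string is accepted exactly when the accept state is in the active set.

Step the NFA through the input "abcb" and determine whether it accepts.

initial (ε-close {0}): {0}
'a' @ 1: {1,2,3,4,6,8}  [accepting]
'b' @ 2: {3,4,5,6,8,9,10,11,12}  [accepting]
'c' @ 3: {3,4,6,8,11,13}  [accepting]
'b' @ 4: {3,4,5,6,8,9,10,11,12}  [accepting]
final: {3,4,5,6,8,9,10,11,12}; accept 3 in set

Answer: ACCEPT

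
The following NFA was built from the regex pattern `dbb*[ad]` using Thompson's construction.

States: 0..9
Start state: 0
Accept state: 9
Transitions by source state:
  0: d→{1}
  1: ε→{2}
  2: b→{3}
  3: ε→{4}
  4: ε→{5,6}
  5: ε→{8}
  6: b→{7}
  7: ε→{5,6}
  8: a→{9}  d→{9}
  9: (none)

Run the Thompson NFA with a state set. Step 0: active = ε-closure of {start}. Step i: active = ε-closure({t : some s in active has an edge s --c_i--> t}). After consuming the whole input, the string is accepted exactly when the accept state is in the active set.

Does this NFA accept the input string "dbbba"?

start: ε-closure({0}) = {0}
'd' @ 1: {1,2}
'b' @ 2: {3,4,5,6,8}
'b' @ 3: {5,6,7,8}
'b' @ 4: {5,6,7,8}
'a' @ 5: {9}  (accept∈set)
final: {9}; accept 9 in set

Answer: ACCEPT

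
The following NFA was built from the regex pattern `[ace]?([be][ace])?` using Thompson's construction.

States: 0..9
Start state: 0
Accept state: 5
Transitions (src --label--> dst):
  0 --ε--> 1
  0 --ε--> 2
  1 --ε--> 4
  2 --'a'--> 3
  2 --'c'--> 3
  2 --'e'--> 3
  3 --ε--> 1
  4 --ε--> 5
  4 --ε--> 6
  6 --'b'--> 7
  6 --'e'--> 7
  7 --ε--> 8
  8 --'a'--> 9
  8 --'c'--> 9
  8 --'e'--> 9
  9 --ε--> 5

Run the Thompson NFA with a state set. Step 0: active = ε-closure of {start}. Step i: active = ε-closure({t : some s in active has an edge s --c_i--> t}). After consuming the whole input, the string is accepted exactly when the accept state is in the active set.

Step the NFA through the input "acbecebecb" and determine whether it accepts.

Answer: REJECT

Derivation:
S₀ = ε-closure({0}) = {0,1,2,4,5,6}
'a' @ 1: {1,3,4,5,6}  [accepting]
'c' @ 2: {}  — no active states
rest 'becebecb' ignored (set empty)
end set {} — state 5 not in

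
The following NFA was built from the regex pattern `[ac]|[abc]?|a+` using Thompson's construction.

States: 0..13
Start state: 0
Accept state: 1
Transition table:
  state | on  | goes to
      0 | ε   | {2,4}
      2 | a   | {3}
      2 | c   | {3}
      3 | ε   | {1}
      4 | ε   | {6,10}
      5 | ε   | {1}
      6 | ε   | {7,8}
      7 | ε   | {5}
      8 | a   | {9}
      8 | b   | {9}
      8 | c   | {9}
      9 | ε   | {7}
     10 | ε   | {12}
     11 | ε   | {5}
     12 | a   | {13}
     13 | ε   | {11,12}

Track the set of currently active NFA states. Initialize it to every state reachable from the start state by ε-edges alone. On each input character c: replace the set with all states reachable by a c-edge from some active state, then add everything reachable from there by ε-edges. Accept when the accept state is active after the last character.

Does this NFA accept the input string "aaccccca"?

start: ε-closure({0}) = {0,1,2,4,5,6,7,8,10,12}
'a' @ 1: {1,3,5,7,9,11,12,13}  ✓accept
'a' @ 2: {1,5,11,12,13}  ✓accept
'c' @ 3: {}  — state set empty
rest 'cccca' ignored (set empty)
end set {} — state 1 not in

Answer: REJECT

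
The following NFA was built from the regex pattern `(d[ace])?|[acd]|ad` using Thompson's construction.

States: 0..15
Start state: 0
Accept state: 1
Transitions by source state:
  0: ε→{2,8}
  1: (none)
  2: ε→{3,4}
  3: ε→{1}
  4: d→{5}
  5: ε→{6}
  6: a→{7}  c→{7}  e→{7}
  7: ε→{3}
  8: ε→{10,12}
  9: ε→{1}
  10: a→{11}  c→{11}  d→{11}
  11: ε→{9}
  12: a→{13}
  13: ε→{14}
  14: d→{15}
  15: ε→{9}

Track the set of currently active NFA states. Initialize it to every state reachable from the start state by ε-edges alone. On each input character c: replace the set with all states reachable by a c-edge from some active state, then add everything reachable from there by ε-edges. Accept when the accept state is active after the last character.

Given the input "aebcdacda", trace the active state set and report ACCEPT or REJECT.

Answer: REJECT

Trace:
S₀ = ε-closure({0}) = {0,1,2,3,4,8,10,12}
'a' @ 1: {1,9,11,13,14}  [accepting]
'e' @ 2: {}  — state set empty
rest 'bcdacda' ignored (set empty)
end set {} — state 1 not in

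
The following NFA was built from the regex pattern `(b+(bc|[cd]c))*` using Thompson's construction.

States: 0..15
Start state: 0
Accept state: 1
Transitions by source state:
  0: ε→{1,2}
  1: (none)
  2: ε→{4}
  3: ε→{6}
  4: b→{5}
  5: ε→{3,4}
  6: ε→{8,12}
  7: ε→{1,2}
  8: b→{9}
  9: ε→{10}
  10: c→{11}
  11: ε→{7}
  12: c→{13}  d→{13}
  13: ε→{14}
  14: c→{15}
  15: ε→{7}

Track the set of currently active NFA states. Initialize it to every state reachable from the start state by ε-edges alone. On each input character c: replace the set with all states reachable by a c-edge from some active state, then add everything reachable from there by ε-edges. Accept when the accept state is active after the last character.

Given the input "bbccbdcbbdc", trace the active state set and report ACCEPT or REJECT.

Answer: ACCEPT

Derivation:
start: ε-closure({0}) = {0,1,2,4}
'b' @ 1: {3,4,5,6,8,12}
'b' @ 2: {3,4,5,6,8,9,10,12}
'c' @ 3: {1,2,4,7,11,13,14}  ✓accept
'c' @ 4: {1,2,4,7,15}  ✓accept
'b' @ 5: {3,4,5,6,8,12}
'd' @ 6: {13,14}
'c' @ 7: {1,2,4,7,15}  ✓accept
'b' @ 8: {3,4,5,6,8,12}
'b' @ 9: {3,4,5,6,8,9,10,12}
'd' @ 10: {13,14}
'c' @ 11: {1,2,4,7,15}  ✓accept
end set {1,2,4,7,15} — state 1 in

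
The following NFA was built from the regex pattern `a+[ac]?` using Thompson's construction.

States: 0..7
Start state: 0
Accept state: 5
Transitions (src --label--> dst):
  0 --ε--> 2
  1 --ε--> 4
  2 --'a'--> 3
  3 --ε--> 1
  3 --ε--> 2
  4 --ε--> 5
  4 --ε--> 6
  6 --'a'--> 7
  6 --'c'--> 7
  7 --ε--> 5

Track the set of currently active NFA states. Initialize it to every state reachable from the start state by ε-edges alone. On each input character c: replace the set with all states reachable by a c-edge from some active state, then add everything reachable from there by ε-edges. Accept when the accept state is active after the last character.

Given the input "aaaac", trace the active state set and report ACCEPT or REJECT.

initial (ε-close {0}): {0,2}
'a' @ 1: {1,2,3,4,5,6}  ✓accept
'a' @ 2: {1,2,3,4,5,6,7}  ✓accept
'a' @ 3: {1,2,3,4,5,6,7}  ✓accept
'a' @ 4: {1,2,3,4,5,6,7}  ✓accept
'c' @ 5: {5,7}  ✓accept
final: {5,7}; accept 5 in set

Answer: ACCEPT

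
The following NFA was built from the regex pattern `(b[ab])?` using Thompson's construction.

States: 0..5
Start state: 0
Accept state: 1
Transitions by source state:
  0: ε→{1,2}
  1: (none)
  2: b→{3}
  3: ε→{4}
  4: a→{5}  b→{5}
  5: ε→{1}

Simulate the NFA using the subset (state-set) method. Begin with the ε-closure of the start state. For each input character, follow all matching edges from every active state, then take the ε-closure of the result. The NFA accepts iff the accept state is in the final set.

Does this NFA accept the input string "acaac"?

S₀ = ε-closure({0}) = {0,1,2}
'a' @ 1: {}  — state set empty
rest 'caac' ignored (set empty)
after full input: {}  (accept=1 not in)

Answer: REJECT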